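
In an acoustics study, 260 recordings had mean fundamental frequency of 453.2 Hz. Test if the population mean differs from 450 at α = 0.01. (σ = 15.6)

z = (x̄ - μ₀)/(σ/√n) = (453.2 - 450)/(15.6/√260) = 3.308. Critical value: ±2.576. Since |3.308| > 2.576, Reject H₀.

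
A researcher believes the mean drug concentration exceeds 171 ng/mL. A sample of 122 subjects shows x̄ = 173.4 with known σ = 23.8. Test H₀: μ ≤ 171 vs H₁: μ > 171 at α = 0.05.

z = 1.114. Critical value: 1.645. Fail to reject H₀.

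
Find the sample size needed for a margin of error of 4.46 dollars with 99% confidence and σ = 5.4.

n = (z*σ/E)² = (2.576×5.4/4.46)² = 9.7 → n = 10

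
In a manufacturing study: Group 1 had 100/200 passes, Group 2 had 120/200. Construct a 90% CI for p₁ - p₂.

p̂₁ = 0.5, p̂₂ = 0.6. Difference = -0.1. CI = (-0.181, -0.019)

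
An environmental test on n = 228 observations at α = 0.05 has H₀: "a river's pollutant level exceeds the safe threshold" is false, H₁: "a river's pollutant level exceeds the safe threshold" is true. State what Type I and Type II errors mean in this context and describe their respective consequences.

Type I (false positive): concluding that a river's pollutant level exceeds the safe threshold when it is not — shutting down a compliant factory unnecessarily. Type II (false negative): failing to conclude that a river's pollutant level exceeds the safe threshold when it is — allowing unsafe pollution to continue. Which is costlier depends on domain priorities and is a judgement call rather than a statistical fact.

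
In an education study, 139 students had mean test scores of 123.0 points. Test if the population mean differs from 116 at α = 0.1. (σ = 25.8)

z = (x̄ - μ₀)/(σ/√n) = (123.0 - 116)/(25.8/√139) = 3.199. Critical value: ±1.645. Since |3.199| > 1.645, Reject H₀.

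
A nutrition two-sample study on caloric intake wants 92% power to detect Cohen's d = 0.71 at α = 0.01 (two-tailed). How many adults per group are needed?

z_{α/2} = 2.576, z_β = Φ⁻¹(0.92) = 1.405. For medium effect (d = 0.71): n per group = 2(z_{α/2} + z_β)²/d² = 2(2.576 + 1.405)²/0.71² = 62.9 → 63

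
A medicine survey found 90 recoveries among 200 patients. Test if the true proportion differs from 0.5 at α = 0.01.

p̂ = 0.45, p₀ = 0.5. z = (p̂ - p₀)/√(p₀(1-p₀)/n) = -1.414. Critical: ±2.576. Fail to reject H₀.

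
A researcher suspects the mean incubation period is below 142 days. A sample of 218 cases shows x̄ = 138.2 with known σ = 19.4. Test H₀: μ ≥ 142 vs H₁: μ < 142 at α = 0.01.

z = -2.892. Critical value: -2.33. Reject H₀.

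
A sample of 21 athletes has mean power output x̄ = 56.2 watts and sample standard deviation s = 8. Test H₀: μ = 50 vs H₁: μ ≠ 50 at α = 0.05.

t = (x̄ - μ₀)/(s/√n) = (56.2 - 50)/(8/√21) = 3.551. df = 20, critical t = ±2.086. Reject H₀.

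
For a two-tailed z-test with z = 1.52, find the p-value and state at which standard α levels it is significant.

p = 2·P(Z > |1.52|) = 2·(1 - Φ(1.52)) ≈ 0.1285. Not significant at any standard level.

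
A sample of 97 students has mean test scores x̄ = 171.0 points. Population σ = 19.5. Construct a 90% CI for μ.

CI = x̄ ± z*(σ/√n) = 171.0 ± 1.645(19.5/√97) = 171.0 ± 3.26 = (167.74, 174.26)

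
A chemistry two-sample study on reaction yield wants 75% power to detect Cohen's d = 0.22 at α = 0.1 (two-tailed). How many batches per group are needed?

z_{α/2} = 1.645, z_β = Φ⁻¹(0.75) = 0.674. For small effect (d = 0.22): n per group = 2(z_{α/2} + z_β)²/d² = 2(1.645 + 0.674)²/0.22² = 222.2 → 223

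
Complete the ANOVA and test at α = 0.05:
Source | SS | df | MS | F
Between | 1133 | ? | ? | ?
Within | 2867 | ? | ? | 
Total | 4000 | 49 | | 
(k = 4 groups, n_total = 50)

df_between = 3, df_within = 46. MS_between = 377.67, MS_within = 62.33. F = 6.06, F_crit ≈ 2.807. Reject H₀.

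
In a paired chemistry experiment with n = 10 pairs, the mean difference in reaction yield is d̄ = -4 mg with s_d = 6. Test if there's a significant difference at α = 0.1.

t = d̄/(s_d/√n) = -4/(6/√10) = -2.108. df = 9, critical t = ±1.833. Reject H₀.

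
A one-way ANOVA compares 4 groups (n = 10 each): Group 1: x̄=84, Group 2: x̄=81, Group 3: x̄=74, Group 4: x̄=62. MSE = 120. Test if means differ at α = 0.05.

Grand mean = 75.25. SS_between = 2867.5, MS_between = 955.83. F = 7.965, F_crit ≈ 2.866. Reject H₀.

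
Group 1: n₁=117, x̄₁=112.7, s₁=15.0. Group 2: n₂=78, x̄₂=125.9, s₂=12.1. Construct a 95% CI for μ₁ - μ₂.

Difference = -13.2. SE = √(15.0²/117 + 12.1²/78) = 1.949. CI = (-17.02, -9.38)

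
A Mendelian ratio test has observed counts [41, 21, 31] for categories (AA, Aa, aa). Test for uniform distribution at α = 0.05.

Expected = 31 each. χ² = Σ(O-E)²/E = 6.452. df = 2, critical value = 5.991. Reject H₀.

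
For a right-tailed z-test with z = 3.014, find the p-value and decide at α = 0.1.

p = P(Z > 3.014) = 1 - Φ(3.014) ≈ 0.0013. Since p < 0.1, reject H₀ (significant) at α = 0.1.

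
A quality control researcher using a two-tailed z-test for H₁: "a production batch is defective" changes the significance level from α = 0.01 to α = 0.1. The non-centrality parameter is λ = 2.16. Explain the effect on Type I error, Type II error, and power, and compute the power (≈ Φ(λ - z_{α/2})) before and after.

Increasing α from 0.01 to 0.1:
• Type I error rate increases (α is the Type I rate by definition).
• Critical value moves from z_{α/2} = 2.576 to 1.645, so power = Φ(λ - z_{α/2}) goes from Φ(2.16 - 2.576) = 0.339 to Φ(2.16 - 1.645) = 0.697.
• Type II error rate β = 1 - power therefore decreases (0.661 → 0.303).
Appropriate when false negatives are costly — here, shipping a defective batch — faulty products reach customers.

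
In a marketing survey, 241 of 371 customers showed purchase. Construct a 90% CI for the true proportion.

p̂ = 0.65. CI = p̂ ± z*√(p̂(1-p̂)/n) = (0.609, 0.69)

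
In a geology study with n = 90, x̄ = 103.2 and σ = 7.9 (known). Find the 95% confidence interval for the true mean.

CI = x̄ ± z*(σ/√n) = 103.2 ± 1.96(7.9/√90) = 103.2 ± 1.63 = (101.57, 104.83)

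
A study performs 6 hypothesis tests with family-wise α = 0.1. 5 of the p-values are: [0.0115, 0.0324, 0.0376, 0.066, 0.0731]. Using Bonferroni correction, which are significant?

Bonferroni α = 0.1/6 = 0.01667. Significant p-values: [0.0115]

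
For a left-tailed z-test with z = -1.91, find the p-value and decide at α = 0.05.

p = P(Z < -1.91) = Φ(-1.91) ≈ 0.0281. Since p < 0.05, reject H₀ (significant) at α = 0.05.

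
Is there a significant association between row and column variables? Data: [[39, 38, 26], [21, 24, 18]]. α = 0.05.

χ² = 0.401. df = 2, critical = 5.991. Fail to reject H₀. No evidence of dependence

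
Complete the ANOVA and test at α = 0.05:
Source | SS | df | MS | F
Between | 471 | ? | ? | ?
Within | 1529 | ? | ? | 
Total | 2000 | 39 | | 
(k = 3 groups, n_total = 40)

df_between = 2, df_within = 37. MS_between = 235.5, MS_within = 41.32. F = 5.699, F_crit ≈ 3.252. Reject H₀.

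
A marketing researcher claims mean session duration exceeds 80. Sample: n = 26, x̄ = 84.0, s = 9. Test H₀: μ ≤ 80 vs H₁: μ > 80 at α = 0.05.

t = (84.0 - 80)/(9/√26) = 2.266, df = 25. Critical t = 1.708. Reject H₀.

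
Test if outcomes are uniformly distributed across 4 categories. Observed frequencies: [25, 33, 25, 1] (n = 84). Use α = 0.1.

Expected = 21 each. χ² = Σ(O-E)²/E = 27.429. df = 3, critical value = 6.251. Reject H₀.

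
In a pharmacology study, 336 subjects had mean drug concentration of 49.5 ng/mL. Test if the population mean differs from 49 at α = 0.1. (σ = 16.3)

z = (x̄ - μ₀)/(σ/√n) = (49.5 - 49)/(16.3/√336) = 0.562. Critical value: ±1.645. Since |0.562| ≤ 1.645, Fail to reject H₀.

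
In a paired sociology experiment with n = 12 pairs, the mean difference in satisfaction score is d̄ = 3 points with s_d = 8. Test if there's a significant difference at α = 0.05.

t = d̄/(s_d/√n) = 3/(8/√12) = 1.299. df = 11, critical t = ±2.201. Fail to reject H₀.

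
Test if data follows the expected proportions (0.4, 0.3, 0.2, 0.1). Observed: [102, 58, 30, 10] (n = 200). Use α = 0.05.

Expected: [80.0, 60.0, 40.0, 20.0]. χ² = 13.617. df = 3, critical = 7.815. Reject H₀.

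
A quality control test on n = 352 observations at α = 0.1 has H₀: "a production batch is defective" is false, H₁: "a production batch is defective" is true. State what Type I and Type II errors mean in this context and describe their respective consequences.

Type I (false positive): concluding that a production batch is defective when it is not — scrapping a good batch — wasted material and cost for no reason. Type II (false negative): failing to conclude that a production batch is defective when it is — shipping a defective batch — faulty products reach customers. Which is costlier depends on domain priorities and is a judgement call rather than a statistical fact.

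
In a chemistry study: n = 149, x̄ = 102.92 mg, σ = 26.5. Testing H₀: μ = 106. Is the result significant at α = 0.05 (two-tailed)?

z = (102.92 - 106)/(26.5/√149) = -1.419. Since |z| ≤ 1.96, not significant at α = 0.05.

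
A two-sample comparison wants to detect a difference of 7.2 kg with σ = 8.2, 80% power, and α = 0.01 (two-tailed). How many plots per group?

n per group = 2(z_α/2 + z_β)²σ²/d² = 2×(2.576 + 0.84)²×8.2²/7.2² = 30.3 → n = 31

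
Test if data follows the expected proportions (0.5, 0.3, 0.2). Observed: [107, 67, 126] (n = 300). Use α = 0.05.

Expected: [150.0, 90.0, 60.0]. χ² = 90.804. df = 2, critical = 5.991. Reject H₀.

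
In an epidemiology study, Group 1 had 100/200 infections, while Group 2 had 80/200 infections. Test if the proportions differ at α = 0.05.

p̂₁ = 0.5, p̂₂ = 0.4, pooled p̂ = 0.45. z = 2.01. Critical: ±1.96. Reject H₀.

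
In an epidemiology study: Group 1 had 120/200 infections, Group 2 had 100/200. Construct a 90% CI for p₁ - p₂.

p̂₁ = 0.6, p̂₂ = 0.5. Difference = 0.1. CI = (0.019, 0.181)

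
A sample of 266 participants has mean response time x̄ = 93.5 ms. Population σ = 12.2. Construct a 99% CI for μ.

CI = x̄ ± z*(σ/√n) = 93.5 ± 2.576(12.2/√266) = 93.5 ± 1.93 = (91.57, 95.43)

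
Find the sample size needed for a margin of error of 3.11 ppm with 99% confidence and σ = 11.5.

n = (z*σ/E)² = (2.576×11.5/3.11)² = 90.7 → n = 91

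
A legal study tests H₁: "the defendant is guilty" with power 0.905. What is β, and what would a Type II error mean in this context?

β = 1 - power = 1 - 0.905 = 0.095. A Type II error is failing to reject H₀ when H₀ is false (false negative) — here, failing to conclude that the defendant is guilty when in fact it is true. Consequence: acquitting a guilty person.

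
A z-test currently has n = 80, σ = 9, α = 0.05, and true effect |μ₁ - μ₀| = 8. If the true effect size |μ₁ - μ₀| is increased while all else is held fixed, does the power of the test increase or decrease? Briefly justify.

Power increases: a larger true effect increases the non-centrality λ = |μ₁ - μ₀|/(σ/√n).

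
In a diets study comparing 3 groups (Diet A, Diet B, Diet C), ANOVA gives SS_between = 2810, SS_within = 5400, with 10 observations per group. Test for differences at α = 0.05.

df_between = 2, df_within = 27. F = MS_between/MS_within = 1405.0/200.0 = 7.025. F_crit ≈ 3.354. Reject H₀. At least one mean differs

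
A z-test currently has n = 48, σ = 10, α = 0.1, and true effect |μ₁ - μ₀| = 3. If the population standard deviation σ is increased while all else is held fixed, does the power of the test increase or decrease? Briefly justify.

Power decreases: a larger σ inflates the standard error σ/√n, pulling the sampling distribution under H₁ back toward the critical value.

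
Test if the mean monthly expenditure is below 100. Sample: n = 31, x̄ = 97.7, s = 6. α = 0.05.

t = (97.7 - 100)/(6/√31) = -2.134, df = 30. Critical t = -1.697. Reject H₀.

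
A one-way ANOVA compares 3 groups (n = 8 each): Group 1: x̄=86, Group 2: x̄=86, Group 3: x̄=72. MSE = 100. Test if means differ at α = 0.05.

Grand mean = 81.33. SS_between = 1045.33, MS_between = 522.67. F = 5.227, F_crit ≈ 3.467. Reject H₀.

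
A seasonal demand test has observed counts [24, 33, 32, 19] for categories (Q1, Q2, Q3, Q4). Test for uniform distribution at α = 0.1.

Expected = 27 each. χ² = Σ(O-E)²/E = 4.963. df = 3, critical value = 6.251. Fail to reject H₀.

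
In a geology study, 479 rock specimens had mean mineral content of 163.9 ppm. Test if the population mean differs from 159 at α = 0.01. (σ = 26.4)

z = (x̄ - μ₀)/(σ/√n) = (163.9 - 159)/(26.4/√479) = 4.062. Critical value: ±2.576. Since |4.062| > 2.576, Reject H₀.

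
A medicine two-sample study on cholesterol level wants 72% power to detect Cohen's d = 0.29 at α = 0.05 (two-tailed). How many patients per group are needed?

z_{α/2} = 1.96, z_β = Φ⁻¹(0.72) = 0.583. For small effect (d = 0.29): n per group = 2(z_{α/2} + z_β)²/d² = 2(1.96 + 0.583)²/0.29² = 153.8 → 154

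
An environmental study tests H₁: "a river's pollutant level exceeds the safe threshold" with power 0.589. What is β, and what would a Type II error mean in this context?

β = 1 - power = 1 - 0.589 = 0.411. A Type II error is failing to reject H₀ when H₀ is false (false negative) — here, failing to conclude that a river's pollutant level exceeds the safe threshold when in fact it is true. Consequence: allowing unsafe pollution to continue.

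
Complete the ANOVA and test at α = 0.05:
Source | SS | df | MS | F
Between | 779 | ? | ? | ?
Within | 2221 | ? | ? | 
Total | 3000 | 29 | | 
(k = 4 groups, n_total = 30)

df_between = 3, df_within = 26. MS_between = 259.67, MS_within = 85.42. F = 3.04, F_crit ≈ 2.975. Reject H₀.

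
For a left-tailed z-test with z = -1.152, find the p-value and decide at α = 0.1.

p = P(Z < -1.152) = Φ(-1.152) ≈ 0.1247. Since p ≥ 0.1, fail to reject H₀ (not significant) at α = 0.1.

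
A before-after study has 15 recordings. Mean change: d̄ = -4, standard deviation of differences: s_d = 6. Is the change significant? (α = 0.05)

t = d̄/(s_d/√n) = -4/(6/√15) = -2.582. df = 14, critical t = ±2.145. Reject H₀.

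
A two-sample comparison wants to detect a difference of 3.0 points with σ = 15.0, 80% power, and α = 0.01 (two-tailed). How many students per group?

n per group = 2(z_α/2 + z_β)²σ²/d² = 2×(2.576 + 0.84)²×15.0²/3.0² = 583.5 → n = 584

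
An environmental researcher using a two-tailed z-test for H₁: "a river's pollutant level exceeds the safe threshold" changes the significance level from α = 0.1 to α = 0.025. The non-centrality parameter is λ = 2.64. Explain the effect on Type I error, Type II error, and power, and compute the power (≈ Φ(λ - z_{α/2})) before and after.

Decreasing α from 0.1 to 0.025:
• Type I error rate decreases (α is the Type I rate by definition).
• Critical value moves from z_{α/2} = 1.645 to 2.241, so power = Φ(λ - z_{α/2}) goes from Φ(2.64 - 1.645) = 0.84 to Φ(2.64 - 2.241) = 0.655.
• Type II error rate β = 1 - power therefore increases (0.16 → 0.345).
Appropriate when false positives are costly — here, shutting down a compliant factory unnecessarily.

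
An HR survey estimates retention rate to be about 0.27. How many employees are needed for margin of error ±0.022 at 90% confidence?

n = z²p(1-p)/E² = 1.645²×0.27×0.73/0.022² = 1102.0 → n = 1102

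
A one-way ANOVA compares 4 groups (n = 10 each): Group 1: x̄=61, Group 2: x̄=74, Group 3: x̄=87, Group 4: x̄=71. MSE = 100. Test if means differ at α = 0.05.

Grand mean = 73.25. SS_between = 3447.5, MS_between = 1149.17. F = 11.492, F_crit ≈ 2.866. Reject H₀.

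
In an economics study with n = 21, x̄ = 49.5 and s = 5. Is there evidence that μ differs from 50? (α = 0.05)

t = (x̄ - μ₀)/(s/√n) = (49.5 - 50)/(5/√21) = -0.458. df = 20, critical t = ±2.086. Fail to reject H₀.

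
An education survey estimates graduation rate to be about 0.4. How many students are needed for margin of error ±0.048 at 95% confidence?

n = z²p(1-p)/E² = 1.96²×0.4×0.6/0.048² = 400.2 → n = 401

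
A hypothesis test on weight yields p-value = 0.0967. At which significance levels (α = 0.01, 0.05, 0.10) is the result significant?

p = 0.0967. Significant at: α = 0.1.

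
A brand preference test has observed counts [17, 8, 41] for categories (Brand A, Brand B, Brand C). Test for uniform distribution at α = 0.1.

Expected = 22 each. χ² = Σ(O-E)²/E = 26.455. df = 2, critical value = 4.605. Reject H₀.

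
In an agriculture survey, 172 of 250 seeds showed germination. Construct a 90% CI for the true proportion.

p̂ = 0.688. CI = p̂ ± z*√(p̂(1-p̂)/n) = (0.64, 0.736)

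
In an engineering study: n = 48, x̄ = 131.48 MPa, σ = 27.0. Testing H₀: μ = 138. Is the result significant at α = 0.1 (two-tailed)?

z = (131.48 - 138)/(27.0/√48) = -1.673. Since |z| > 1.645, significant at α = 0.1.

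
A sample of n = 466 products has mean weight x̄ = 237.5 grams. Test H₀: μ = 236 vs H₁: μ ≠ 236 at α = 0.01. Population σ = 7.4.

z = (x̄ - μ₀)/(σ/√n) = (237.5 - 236)/(7.4/√466) = 4.376. Critical value: ±2.576. Since |4.376| > 2.576, Reject H₀.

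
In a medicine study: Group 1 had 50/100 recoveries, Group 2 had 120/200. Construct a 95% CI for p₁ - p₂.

p̂₁ = 0.5, p̂₂ = 0.6. Difference = -0.1. CI = (-0.219, 0.019)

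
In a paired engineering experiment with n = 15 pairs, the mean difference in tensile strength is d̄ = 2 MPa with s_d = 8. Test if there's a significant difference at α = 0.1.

t = d̄/(s_d/√n) = 2/(8/√15) = 0.968. df = 14, critical t = ±1.761. Fail to reject H₀.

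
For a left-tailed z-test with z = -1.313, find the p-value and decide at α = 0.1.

p = P(Z < -1.313) = Φ(-1.313) ≈ 0.0946. Since p < 0.1, reject H₀ (significant) at α = 0.1.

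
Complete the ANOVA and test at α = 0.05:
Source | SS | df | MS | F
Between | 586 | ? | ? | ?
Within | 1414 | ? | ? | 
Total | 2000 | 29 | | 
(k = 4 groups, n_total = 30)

df_between = 3, df_within = 26. MS_between = 195.33, MS_within = 54.38. F = 3.592, F_crit ≈ 2.975. Reject H₀.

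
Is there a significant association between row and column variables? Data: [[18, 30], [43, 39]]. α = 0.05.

χ² = 2.713. df = 1, critical = 3.841. Fail to reject H₀. No evidence of dependence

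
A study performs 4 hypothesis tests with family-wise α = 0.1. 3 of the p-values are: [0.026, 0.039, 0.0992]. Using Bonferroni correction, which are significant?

Bonferroni α = 0.1/4 = 0.025. None of the given p-values are significant.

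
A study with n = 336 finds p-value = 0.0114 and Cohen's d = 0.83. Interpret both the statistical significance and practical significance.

Statistically significant (p = 0.0114 < 0.05). Cohen's d = 0.83 indicates a large effect size. Both statistical and practical significance should be considered.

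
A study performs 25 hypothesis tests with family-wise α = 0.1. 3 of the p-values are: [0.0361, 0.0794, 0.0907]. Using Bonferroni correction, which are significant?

Bonferroni α = 0.1/25 = 0.004. None of the given p-values are significant.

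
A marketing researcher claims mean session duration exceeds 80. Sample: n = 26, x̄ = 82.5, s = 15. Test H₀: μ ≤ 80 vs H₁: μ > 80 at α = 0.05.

t = (82.5 - 80)/(15/√26) = 0.85, df = 25. Critical t = 1.708. Fail to reject H₀.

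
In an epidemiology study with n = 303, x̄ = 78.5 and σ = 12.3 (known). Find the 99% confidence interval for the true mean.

CI = x̄ ± z*(σ/√n) = 78.5 ± 2.576(12.3/√303) = 78.5 ± 1.82 = (76.68, 80.32)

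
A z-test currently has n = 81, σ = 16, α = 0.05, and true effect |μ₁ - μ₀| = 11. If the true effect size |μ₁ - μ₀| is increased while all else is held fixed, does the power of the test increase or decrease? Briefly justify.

Power increases: a larger true effect increases the non-centrality λ = |μ₁ - μ₀|/(σ/√n).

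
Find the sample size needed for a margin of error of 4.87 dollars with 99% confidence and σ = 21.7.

n = (z*σ/E)² = (2.576×21.7/4.87)² = 131.8 → n = 132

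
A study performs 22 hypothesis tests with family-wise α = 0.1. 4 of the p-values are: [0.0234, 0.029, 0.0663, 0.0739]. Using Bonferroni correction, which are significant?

Bonferroni α = 0.1/22 = 0.00455. None of the given p-values are significant.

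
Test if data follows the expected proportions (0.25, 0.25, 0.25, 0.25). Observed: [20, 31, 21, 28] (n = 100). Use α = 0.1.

Expected: [25.0, 25.0, 25.0, 25.0]. χ² = 3.44. df = 3, critical = 6.251. Fail to reject H₀.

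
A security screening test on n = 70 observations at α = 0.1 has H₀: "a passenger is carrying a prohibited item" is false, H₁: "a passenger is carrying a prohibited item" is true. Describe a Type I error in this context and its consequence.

Type I error: rejecting H₀ when it is true — concluding that a passenger is carrying a prohibited item when in fact it is not. Consequence: detaining an innocent passenger — delay and inconvenience.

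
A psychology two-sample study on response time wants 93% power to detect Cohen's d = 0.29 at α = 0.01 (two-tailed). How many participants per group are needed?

z_{α/2} = 2.576, z_β = Φ⁻¹(0.93) = 1.476. For small effect (d = 0.29): n per group = 2(z_{α/2} + z_β)²/d² = 2(2.576 + 1.476)²/0.29² = 390.5 → 391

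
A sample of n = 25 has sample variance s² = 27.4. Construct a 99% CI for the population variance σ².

df = 24. χ²_{0.005} = 45.559, χ²_{0.995} = 9.886. CI for σ² = ((n-1)s²/χ²_{α/2}, (n-1)s²/χ²_{1-α/2}) = (24·27.4/45.559, 24·27.4/9.886) = (14.43, 66.52)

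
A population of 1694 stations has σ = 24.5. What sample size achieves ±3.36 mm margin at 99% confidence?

Without FPC: n₀ = (2.576×24.5/3.36)² = 352.814. With FPC: n = n₀N/(n₀+N-1) = 292.1 → n = 293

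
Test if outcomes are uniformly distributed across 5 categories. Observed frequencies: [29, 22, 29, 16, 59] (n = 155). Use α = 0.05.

Expected = 31 each. χ² = Σ(O-E)²/E = 35.419. df = 4, critical value = 9.488. Reject H₀.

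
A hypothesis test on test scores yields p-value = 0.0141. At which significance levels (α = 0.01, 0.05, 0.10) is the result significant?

p = 0.0141. Significant at: α = 0.05, 0.1.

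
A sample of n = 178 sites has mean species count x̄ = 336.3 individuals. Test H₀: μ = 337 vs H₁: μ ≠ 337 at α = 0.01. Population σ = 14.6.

z = (x̄ - μ₀)/(σ/√n) = (336.3 - 337)/(14.6/√178) = -0.64. Critical value: ±2.576. Since |-0.64| ≤ 2.576, Fail to reject H₀.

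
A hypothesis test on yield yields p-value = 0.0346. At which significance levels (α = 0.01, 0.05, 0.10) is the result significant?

p = 0.0346. Significant at: α = 0.05, 0.1.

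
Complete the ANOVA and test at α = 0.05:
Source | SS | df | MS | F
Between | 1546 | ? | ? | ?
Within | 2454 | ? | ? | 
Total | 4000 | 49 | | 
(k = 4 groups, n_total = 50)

df_between = 3, df_within = 46. MS_between = 515.33, MS_within = 53.35. F = 9.66, F_crit ≈ 2.807. Reject H₀.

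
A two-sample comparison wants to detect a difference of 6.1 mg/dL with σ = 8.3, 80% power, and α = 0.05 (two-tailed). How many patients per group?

n per group = 2(z_α/2 + z_β)²σ²/d² = 2×(1.96 + 0.84)²×8.3²/6.1² = 29.03 → n = 30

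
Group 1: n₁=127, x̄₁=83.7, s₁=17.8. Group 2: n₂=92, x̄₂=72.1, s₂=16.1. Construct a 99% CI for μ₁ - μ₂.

Difference = 11.6. SE = √(17.8²/127 + 16.1²/92) = 2.305. CI = (5.66, 17.54)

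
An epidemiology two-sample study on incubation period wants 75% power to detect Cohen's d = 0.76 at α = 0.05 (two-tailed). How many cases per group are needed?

z_{α/2} = 1.96, z_β = Φ⁻¹(0.75) = 0.674. For medium effect (d = 0.76): n per group = 2(z_{α/2} + z_β)²/d² = 2(1.96 + 0.674)²/0.76² = 24.02 → 25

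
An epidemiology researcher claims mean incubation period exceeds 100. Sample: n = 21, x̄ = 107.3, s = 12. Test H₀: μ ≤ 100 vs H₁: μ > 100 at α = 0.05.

t = (107.3 - 100)/(12/√21) = 2.788, df = 20. Critical t = 1.725. Reject H₀.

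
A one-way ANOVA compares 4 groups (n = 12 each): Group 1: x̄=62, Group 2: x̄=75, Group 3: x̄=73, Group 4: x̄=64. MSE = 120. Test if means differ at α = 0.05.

Grand mean = 68.5. SS_between = 1500.0, MS_between = 500.0. F = 4.167, F_crit ≈ 2.816. Reject H₀.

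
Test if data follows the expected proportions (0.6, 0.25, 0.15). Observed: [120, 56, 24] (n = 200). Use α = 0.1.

Expected: [120.0, 50.0, 30.0]. χ² = 1.92. df = 2, critical = 4.605. Fail to reject H₀.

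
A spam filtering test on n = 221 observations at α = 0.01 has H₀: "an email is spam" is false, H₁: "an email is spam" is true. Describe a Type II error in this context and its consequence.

Type II error: failing to reject H₀ when it is false — concluding that an email is spam is not supported when in fact it is. Consequence: a spam email lands in the inbox.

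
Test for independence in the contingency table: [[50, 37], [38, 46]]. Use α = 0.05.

χ² = 2.56. df = 1, critical = 3.841. Fail to reject H₀. No evidence of dependence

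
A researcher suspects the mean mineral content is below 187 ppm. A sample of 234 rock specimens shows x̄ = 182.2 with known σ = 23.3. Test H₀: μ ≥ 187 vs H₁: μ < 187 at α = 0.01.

z = -3.151. Critical value: -2.33. Reject H₀.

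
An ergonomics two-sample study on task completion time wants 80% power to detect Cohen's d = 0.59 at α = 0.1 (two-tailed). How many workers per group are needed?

z_{α/2} = 1.645, z_β = Φ⁻¹(0.8) = 0.842. For medium effect (d = 0.59): n per group = 2(z_{α/2} + z_β)²/d² = 2(1.645 + 0.842)²/0.59² = 35.5 → 36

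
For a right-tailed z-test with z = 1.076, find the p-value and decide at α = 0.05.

p = P(Z > 1.076) = 1 - Φ(1.076) ≈ 0.141. Since p ≥ 0.05, fail to reject H₀ (not significant) at α = 0.05.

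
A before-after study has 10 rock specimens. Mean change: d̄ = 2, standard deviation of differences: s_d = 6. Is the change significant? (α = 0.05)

t = d̄/(s_d/√n) = 2/(6/√10) = 1.054. df = 9, critical t = ±2.262. Fail to reject H₀.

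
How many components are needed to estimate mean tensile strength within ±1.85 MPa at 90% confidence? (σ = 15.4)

n = (z*σ/E)² = (1.645×15.4/1.85)² = 187.5 → n = 188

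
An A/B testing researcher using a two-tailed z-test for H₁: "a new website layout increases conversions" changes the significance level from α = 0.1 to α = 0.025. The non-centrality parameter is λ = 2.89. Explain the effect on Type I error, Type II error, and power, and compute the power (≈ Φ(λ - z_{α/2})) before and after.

Decreasing α from 0.1 to 0.025:
• Type I error rate decreases (α is the Type I rate by definition).
• Critical value moves from z_{α/2} = 1.645 to 2.241, so power = Φ(λ - z_{α/2}) goes from Φ(2.89 - 1.645) = 0.893 to Φ(2.89 - 2.241) = 0.742.
• Type II error rate β = 1 - power therefore increases (0.107 → 0.258).
Appropriate when false positives are costly — here, rolling out a layout that doesn't actually help — wasted engineering effort.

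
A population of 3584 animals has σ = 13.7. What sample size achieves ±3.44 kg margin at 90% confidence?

Without FPC: n₀ = (1.645×13.7/3.44)² = 42.92. With FPC: n = n₀N/(n₀+N-1) = 42.4 → n = 43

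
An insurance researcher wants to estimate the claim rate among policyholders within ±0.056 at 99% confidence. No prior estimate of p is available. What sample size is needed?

Conservative approach: use p = 0.5 (maximizes p(1-p) = 0.25). n = z²(0.25)/E² = 2.576²×0.25/0.056² = 529.0 → n = 529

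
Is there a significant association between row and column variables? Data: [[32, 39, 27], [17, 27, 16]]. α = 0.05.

χ² = 0.476. df = 2, critical = 5.991. Fail to reject H₀. No evidence of dependence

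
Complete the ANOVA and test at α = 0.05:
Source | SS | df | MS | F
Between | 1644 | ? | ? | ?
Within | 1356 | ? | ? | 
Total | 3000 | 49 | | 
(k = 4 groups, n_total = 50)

df_between = 3, df_within = 46. MS_between = 548.0, MS_within = 29.48. F = 18.59, F_crit ≈ 2.807. Reject H₀.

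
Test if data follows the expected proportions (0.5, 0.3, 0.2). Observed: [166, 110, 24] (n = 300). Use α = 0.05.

Expected: [150.0, 90.0, 60.0]. χ² = 27.751. df = 2, critical = 5.991. Reject H₀.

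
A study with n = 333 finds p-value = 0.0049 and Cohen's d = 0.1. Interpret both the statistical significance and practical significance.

Statistically significant (p = 0.0049 < 0.05). Cohen's d = 0.1 indicates a very small effect size. Both statistical and practical significance should be considered.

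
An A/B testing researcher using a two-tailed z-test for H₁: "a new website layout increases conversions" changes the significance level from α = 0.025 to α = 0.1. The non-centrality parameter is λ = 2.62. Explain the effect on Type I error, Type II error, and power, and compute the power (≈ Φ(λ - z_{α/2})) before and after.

Increasing α from 0.025 to 0.1:
• Type I error rate increases (α is the Type I rate by definition).
• Critical value moves from z_{α/2} = 2.241 to 1.645, so power = Φ(λ - z_{α/2}) goes from Φ(2.62 - 2.241) = 0.648 to Φ(2.62 - 1.645) = 0.835.
• Type II error rate β = 1 - power therefore decreases (0.352 → 0.165).
Appropriate when false negatives are costly — here, discarding a layout that would have improved conversions — lost revenue.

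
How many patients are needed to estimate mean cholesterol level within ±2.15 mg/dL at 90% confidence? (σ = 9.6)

n = (z*σ/E)² = (1.645×9.6/2.15)² = 54.0 → n = 54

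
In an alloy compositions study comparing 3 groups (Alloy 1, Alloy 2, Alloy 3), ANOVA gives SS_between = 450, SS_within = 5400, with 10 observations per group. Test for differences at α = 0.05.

df_between = 2, df_within = 27. F = MS_between/MS_within = 225.0/200.0 = 1.125. F_crit ≈ 3.354. Fail to reject H₀.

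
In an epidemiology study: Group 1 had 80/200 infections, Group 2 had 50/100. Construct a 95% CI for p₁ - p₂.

p̂₁ = 0.4, p̂₂ = 0.5. Difference = -0.1. CI = (-0.219, 0.019)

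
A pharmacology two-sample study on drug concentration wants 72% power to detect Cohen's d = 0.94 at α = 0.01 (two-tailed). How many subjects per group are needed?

z_{α/2} = 2.576, z_β = Φ⁻¹(0.72) = 0.583. For large effect (d = 0.94): n per group = 2(z_{α/2} + z_β)²/d² = 2(2.576 + 0.583)²/0.94² = 22.6 → 23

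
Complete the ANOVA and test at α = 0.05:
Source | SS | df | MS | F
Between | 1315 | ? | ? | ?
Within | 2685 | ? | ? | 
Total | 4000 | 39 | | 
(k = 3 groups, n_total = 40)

df_between = 2, df_within = 37. MS_between = 657.5, MS_within = 72.57. F = 9.061, F_crit ≈ 3.252. Reject H₀.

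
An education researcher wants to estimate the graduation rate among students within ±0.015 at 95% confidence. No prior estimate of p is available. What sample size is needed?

Conservative approach: use p = 0.5 (maximizes p(1-p) = 0.25). n = z²(0.25)/E² = 1.96²×0.25/0.015² = 4268.4 → n = 4269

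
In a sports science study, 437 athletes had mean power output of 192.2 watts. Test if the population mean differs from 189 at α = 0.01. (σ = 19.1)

z = (x̄ - μ₀)/(σ/√n) = (192.2 - 189)/(19.1/√437) = 3.502. Critical value: ±2.576. Since |3.502| > 2.576, Reject H₀.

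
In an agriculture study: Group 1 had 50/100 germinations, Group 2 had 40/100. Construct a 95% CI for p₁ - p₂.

p̂₁ = 0.5, p̂₂ = 0.4. Difference = 0.1. CI = (-0.037, 0.237)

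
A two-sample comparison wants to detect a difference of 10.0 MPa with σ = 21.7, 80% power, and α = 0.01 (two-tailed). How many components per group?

n per group = 2(z_α/2 + z_β)²σ²/d² = 2×(2.576 + 0.84)²×21.7²/10.0² = 109.9 → n = 110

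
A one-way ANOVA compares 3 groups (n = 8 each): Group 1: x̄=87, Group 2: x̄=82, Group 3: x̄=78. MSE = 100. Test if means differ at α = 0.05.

Grand mean = 82.33. SS_between = 325.33, MS_between = 162.67. F = 1.627, F_crit ≈ 3.467. Fail to reject H₀.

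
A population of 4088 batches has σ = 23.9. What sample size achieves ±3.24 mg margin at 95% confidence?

Without FPC: n₀ = (1.96×23.9/3.24)² = 209.034. With FPC: n = n₀N/(n₀+N-1) = 198.9 → n = 199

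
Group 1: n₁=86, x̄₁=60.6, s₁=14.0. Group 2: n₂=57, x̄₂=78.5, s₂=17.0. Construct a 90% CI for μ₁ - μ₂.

Difference = -17.9. SE = √(14.0²/86 + 17.0²/57) = 2.711. CI = (-22.36, -13.44)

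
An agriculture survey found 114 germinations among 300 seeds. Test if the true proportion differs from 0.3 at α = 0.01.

p̂ = 0.38, p₀ = 0.3. z = (p̂ - p₀)/√(p₀(1-p₀)/n) = 3.024. Critical: ±2.576. Reject H₀.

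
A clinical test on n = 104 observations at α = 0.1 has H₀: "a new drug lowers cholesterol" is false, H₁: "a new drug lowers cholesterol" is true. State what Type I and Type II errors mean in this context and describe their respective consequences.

Type I (false positive): concluding that a new drug lowers cholesterol when it is not — approving an ineffective drug — patients take a useless medication and may skip effective alternatives. Type II (false negative): failing to conclude that a new drug lowers cholesterol when it is — shelving an effective drug — patients miss out on a treatment that would have helped. Which is costlier depends on domain priorities and is a judgement call rather than a statistical fact.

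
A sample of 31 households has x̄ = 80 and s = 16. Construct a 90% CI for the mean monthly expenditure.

CI = x̄ ± t*(s/√n) = 80 ± 1.697(16/√31) = (75.12, 84.88)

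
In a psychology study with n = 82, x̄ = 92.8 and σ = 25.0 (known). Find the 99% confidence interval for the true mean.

CI = x̄ ± z*(σ/√n) = 92.8 ± 2.576(25.0/√82) = 92.8 ± 7.11 = (85.69, 99.91)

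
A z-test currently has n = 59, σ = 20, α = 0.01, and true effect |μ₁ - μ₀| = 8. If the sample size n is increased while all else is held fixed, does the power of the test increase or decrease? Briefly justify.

Power increases: a larger n shrinks the standard error σ/√n, moving the sampling distribution under H₁ further from the critical value.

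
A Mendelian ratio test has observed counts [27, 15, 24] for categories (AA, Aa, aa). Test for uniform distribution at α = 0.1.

Expected = 22 each. χ² = Σ(O-E)²/E = 3.545. df = 2, critical value = 4.605. Fail to reject H₀.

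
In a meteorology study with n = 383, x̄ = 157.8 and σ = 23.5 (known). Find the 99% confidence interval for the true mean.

CI = x̄ ± z*(σ/√n) = 157.8 ± 2.576(23.5/√383) = 157.8 ± 3.09 = (154.71, 160.89)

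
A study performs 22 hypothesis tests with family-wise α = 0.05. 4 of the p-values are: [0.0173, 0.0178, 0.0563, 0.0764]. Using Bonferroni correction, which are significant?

Bonferroni α = 0.05/22 = 0.00227. None of the given p-values are significant.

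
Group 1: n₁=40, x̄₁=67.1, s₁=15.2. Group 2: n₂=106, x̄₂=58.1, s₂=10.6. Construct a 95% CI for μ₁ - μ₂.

Difference = 9.0. SE = √(15.2²/40 + 10.6²/106) = 2.615. CI = (3.88, 14.12)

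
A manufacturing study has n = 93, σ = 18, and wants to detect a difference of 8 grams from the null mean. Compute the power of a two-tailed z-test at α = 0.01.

SE = σ/√n = 18/√93 = 1.867. Non-centrality λ = d/SE = 8/1.867 = 4.286. Power ≈ Φ(λ - z_{α/2}) = Φ(4.286 - 2.576) = Φ(1.71) = 0.956.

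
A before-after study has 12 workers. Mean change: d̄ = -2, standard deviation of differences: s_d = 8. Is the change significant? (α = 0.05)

t = d̄/(s_d/√n) = -2/(8/√12) = -0.866. df = 11, critical t = ±2.201. Fail to reject H₀.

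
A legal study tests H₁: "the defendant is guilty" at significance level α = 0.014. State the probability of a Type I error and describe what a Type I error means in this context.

P(Type I error) = α = 0.014. A Type I error is rejecting H₀ when H₀ is actually true (false positive) — here, concluding that the defendant is guilty when in fact this is not the case. Consequence: convicting an innocent person.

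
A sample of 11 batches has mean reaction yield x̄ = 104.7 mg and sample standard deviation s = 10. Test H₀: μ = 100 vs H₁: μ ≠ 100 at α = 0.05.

t = (x̄ - μ₀)/(s/√n) = (104.7 - 100)/(10/√11) = 1.559. df = 10, critical t = ±2.228. Fail to reject H₀.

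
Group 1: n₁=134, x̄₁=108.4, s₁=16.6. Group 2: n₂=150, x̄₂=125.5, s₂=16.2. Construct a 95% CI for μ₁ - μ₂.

Difference = -17.1. SE = √(16.6²/134 + 16.2²/150) = 1.951. CI = (-20.92, -13.28)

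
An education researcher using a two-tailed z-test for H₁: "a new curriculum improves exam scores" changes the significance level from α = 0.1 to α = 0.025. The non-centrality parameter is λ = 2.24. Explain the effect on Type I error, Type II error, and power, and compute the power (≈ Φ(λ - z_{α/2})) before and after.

Decreasing α from 0.1 to 0.025:
• Type I error rate decreases (α is the Type I rate by definition).
• Critical value moves from z_{α/2} = 1.645 to 2.241, so power = Φ(λ - z_{α/2}) goes from Φ(2.24 - 1.645) = 0.724 to Φ(2.24 - 2.241) = 0.5.
• Type II error rate β = 1 - power therefore increases (0.276 → 0.5).
Appropriate when false positives are costly — here, adopting a curriculum that gives no real benefit — disruption for nothing.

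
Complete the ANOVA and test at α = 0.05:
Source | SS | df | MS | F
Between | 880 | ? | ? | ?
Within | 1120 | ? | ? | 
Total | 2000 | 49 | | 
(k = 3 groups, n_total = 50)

df_between = 2, df_within = 47. MS_between = 440.0, MS_within = 23.83. F = 18.464, F_crit ≈ 3.195. Reject H₀.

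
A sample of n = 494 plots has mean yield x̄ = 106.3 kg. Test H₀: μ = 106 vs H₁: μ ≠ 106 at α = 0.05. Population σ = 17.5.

z = (x̄ - μ₀)/(σ/√n) = (106.3 - 106)/(17.5/√494) = 0.381. Critical value: ±1.96. Since |0.381| ≤ 1.96, Fail to reject H₀.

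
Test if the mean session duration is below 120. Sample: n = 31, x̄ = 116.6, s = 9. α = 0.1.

t = (116.6 - 120)/(9/√31) = -2.103, df = 30. Critical t = -1.31. Reject H₀.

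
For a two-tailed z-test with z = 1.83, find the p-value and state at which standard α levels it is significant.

p = 2·P(Z > |1.83|) = 2·(1 - Φ(1.83)) ≈ 0.0672. Significant at α = 0.1.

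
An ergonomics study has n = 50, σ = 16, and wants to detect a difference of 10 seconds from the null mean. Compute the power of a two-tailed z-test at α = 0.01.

SE = σ/√n = 16/√50 = 2.263. Non-centrality λ = d/SE = 10/2.263 = 4.419. Power ≈ Φ(λ - z_{α/2}) = Φ(4.419 - 2.576) = Φ(1.843) = 0.967.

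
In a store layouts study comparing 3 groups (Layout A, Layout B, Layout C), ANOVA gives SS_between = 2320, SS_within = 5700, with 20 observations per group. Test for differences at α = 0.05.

df_between = 2, df_within = 57. F = MS_between/MS_within = 1160.0/100.0 = 11.6. F_crit ≈ 3.159. Reject H₀. At least one mean differs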